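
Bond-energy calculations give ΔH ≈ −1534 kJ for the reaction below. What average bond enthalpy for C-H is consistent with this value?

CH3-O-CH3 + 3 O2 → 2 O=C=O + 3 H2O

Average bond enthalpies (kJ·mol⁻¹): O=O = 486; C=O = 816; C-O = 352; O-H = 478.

Let D be the C-H bond energy.
Σ(broken) = 6×D + 2×352 + 3×486 = 2162 + 6D
Σ(formed) = 4×816 + 6×478 = 6132
ΔH = Σ(broken) − Σ(formed) = (2162 + 6D) − (6132) = −3970 + 6D
Setting this equal to −1534 kJ gives 6D = 2436, so D = 406 kJ/mol.

D(C-H) ≈ 406 kJ/mol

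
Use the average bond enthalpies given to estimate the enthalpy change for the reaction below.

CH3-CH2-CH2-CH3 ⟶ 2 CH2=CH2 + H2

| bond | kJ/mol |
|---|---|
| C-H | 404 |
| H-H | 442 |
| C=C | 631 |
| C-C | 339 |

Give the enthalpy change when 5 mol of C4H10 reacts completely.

ΔH = +605 kJ

Bonds broken (reactants):
  C-C: 3 × 339 = 1017
  C-H: 10 × 404 = 4040
  Σ(broken) = 5057 kJ
Bonds formed (products):
  C-H: 8 × 404 = 3232
  C=C: 2 × 631 = 1262
  H-H: 1 × 442 = 442
  Σ(formed) = 4936 kJ
ΔH = Σ(broken) − Σ(formed) = 5057 − 4936 = +121 kJ
For 5× the reaction as written: 5 × (+121) = +605 kJ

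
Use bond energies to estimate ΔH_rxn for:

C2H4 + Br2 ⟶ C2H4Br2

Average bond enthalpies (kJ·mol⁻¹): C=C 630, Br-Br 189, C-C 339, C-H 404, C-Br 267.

Bonds broken (reactants):
  Br-Br: 1 × 189 = 189
  C-H: 4 × 404 = 1616
  C=C: 1 × 630 = 630
  Σ(broken) = 2435 kJ
Bonds formed (products):
  C-Br: 2 × 267 = 534
  C-C: 1 × 339 = 339
  C-H: 4 × 404 = 1616
  Σ(formed) = 2489 kJ
ΔH = Σ(broken) − Σ(formed) = 2435 − 2489 = −54 kJ

ΔH ≈ −54 kJ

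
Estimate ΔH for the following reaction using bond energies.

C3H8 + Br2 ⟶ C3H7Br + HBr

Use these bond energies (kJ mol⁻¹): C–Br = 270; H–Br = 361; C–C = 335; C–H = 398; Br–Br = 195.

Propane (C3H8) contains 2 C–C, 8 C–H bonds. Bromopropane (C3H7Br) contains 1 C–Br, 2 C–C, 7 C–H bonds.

Bonds broken (reactants):
  Br–Br: 1 × 195 = 195
  C–C: 2 × 335 = 670
  C–H: 8 × 398 = 3184
  Σ(broken) = 4049 kJ
Bonds formed (products):
  C–Br: 1 × 270 = 270
  C–C: 2 × 335 = 670
  C–H: 7 × 398 = 2786
  H–Br: 1 × 361 = 361
  Σ(formed) = 4087 kJ
ΔH = Σ(broken) − Σ(formed) = 4049 − 4087 = −38 kJ

ΔH ≈ −38 kJ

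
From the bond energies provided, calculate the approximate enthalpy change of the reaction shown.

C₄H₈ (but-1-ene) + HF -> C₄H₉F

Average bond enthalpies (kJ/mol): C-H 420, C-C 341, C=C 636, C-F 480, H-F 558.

ΔH ≈ −47 kJ

Bonds broken (reactants):
  C-C: 2 × 341 = 682
  C-H: 8 × 420 = 3360
  C=C: 1 × 636 = 636
  H-F: 1 × 558 = 558
  Σ(broken) = 5236 kJ
Bonds formed (products):
  C-C: 3 × 341 = 1023
  C-F: 1 × 480 = 480
  C-H: 9 × 420 = 3780
  Σ(formed) = 5283 kJ
ΔH = Σ(broken) − Σ(formed) = 5236 − 5283 = −47 kJ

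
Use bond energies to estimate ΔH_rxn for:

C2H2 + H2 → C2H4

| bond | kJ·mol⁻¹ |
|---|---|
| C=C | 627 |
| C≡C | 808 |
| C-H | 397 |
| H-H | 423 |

Bonds broken (reactants):
  C≡C: 1 × 808 = 808
  C-H: 2 × 397 = 794
  H-H: 1 × 423 = 423
  Σ(broken) = 2025 kJ
Bonds formed (products):
  C-H: 4 × 397 = 1588
  C=C: 1 × 627 = 627
  Σ(formed) = 2215 kJ
ΔH = Σ(broken) − Σ(formed) = 2025 − 2215 = −190 kJ

ΔH ≈ −190 kJ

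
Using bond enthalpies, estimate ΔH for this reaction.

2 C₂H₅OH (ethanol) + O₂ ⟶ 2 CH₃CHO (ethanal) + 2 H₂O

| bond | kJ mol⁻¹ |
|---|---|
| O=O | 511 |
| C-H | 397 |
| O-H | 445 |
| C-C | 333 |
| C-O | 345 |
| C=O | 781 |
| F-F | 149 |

ΔH ≈ −457 kJ

Bonds broken (reactants):
  C-C: 2 × 333 = 666
  C-H: 10 × 397 = 3970
  C-O: 2 × 345 = 690
  O-H: 2 × 445 = 890
  O=O: 1 × 511 = 511
  Σ(broken) = 6727 kJ
Bonds formed (products):
  C-C: 2 × 333 = 666
  C-H: 8 × 397 = 3176
  C=O: 2 × 781 = 1562
  O-H: 4 × 445 = 1780
  Σ(formed) = 7184 kJ
ΔH = Σ(broken) − Σ(formed) = 6727 − 7184 = −457 kJ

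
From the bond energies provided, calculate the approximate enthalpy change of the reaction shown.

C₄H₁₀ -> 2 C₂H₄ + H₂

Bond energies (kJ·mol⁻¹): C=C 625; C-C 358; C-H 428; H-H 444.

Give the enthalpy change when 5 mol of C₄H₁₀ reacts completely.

Bonds broken (reactants):
  C-C: 3 × 358 = 1074
  C-H: 10 × 428 = 4280
  Σ(broken) = 5354 kJ
Bonds formed (products):
  C-H: 8 × 428 = 3424
  C=C: 2 × 625 = 1250
  H-H: 1 × 444 = 444
  Σ(formed) = 5118 kJ
ΔH = Σ(broken) − Σ(formed) = 5354 − 5118 = +236 kJ
For 5× the reaction as written: 5 × (+236) = +1180 kJ

ΔH = +1180 kJ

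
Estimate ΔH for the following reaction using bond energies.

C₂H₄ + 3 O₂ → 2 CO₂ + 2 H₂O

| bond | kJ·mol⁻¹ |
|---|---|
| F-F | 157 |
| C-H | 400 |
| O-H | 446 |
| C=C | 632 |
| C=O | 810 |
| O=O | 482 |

Bonds broken (reactants):
  C-H: 4 × 400 = 1600
  C=C: 1 × 632 = 632
  O=O: 3 × 482 = 1446
  Σ(broken) = 3678 kJ
Bonds formed (products):
  C=O: 4 × 810 = 3240
  O-H: 4 × 446 = 1784
  Σ(formed) = 5024 kJ
ΔH = Σ(broken) − Σ(formed) = 3678 − 5024 = −1346 kJ

ΔH ≈ −1346 kJ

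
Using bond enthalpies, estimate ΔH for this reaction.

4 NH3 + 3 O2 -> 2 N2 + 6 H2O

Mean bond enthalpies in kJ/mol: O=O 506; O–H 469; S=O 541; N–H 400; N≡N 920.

ΔH ≈ −1150 kJ

Bonds broken (reactants):
  N–H: 12 × 400 = 4800
  O=O: 3 × 506 = 1518
  Σ(broken) = 6318 kJ
Bonds formed (products):
  N≡N: 2 × 920 = 1840
  O–H: 12 × 469 = 5628
  Σ(formed) = 7468 kJ
ΔH = Σ(broken) − Σ(formed) = 6318 − 7468 = −1150 kJ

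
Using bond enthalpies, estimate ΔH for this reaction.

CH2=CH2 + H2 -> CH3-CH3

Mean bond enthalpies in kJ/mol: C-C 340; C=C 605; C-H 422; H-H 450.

Bonds broken (reactants):
  C-H: 4 × 422 = 1688
  C=C: 1 × 605 = 605
  H-H: 1 × 450 = 450
  Σ(broken) = 2743 kJ
Bonds formed (products):
  C-C: 1 × 340 = 340
  C-H: 6 × 422 = 2532
  Σ(formed) = 2872 kJ
ΔH = Σ(broken) − Σ(formed) = 2743 − 2872 = −129 kJ

ΔH ≈ −129 kJ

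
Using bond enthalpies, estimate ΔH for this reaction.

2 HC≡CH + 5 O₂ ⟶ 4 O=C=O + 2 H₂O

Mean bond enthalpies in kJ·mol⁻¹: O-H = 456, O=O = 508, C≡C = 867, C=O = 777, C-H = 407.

ΔH ≈ −2138 kJ

Bonds broken (reactants):
  C≡C: 2 × 867 = 1734
  C-H: 4 × 407 = 1628
  O=O: 5 × 508 = 2540
  Σ(broken) = 5902 kJ
Bonds formed (products):
  C=O: 8 × 777 = 6216
  O-H: 4 × 456 = 1824
  Σ(formed) = 8040 kJ
ΔH = Σ(broken) − Σ(formed) = 5902 − 8040 = −2138 kJ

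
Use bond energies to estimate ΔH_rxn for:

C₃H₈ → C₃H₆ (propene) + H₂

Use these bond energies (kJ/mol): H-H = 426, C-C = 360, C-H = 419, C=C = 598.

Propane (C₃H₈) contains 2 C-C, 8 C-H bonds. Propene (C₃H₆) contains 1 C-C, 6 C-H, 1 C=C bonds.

ΔH ≈ +174 kJ

Bonds broken (reactants):
  C-C: 2 × 360 = 720
  C-H: 8 × 419 = 3352
  Σ(broken) = 4072 kJ
Bonds formed (products):
  C-C: 1 × 360 = 360
  C-H: 6 × 419 = 2514
  C=C: 1 × 598 = 598
  H-H: 1 × 426 = 426
  Σ(formed) = 3898 kJ
ΔH = Σ(broken) − Σ(formed) = 4072 − 3898 = +174 kJ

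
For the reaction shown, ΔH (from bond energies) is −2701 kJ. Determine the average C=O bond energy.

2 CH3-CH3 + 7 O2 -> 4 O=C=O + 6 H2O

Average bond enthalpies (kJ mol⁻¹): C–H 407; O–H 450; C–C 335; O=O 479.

D(C=O) ≈ 776 kJ/mol

Let D be the C=O bond energy.
Σ(broken) = 2×335 + 12×407 + 7×479 = 8907
Σ(formed) = 8×D + 12×450 = 5400 + 8D
ΔH = Σ(broken) − Σ(formed) = (8907) − (5400 + 8D) = +3507 − 8D
Setting this equal to −2701 kJ gives 8D = 6208, so D = 776 kJ/mol.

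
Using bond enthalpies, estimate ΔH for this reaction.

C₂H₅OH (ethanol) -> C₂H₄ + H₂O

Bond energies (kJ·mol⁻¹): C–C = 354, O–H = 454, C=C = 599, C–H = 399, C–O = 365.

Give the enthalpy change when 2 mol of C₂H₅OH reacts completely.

Bonds broken (reactants):
  C–C: 1 × 354 = 354
  C–H: 5 × 399 = 1995
  C–O: 1 × 365 = 365
  O–H: 1 × 454 = 454
  Σ(broken) = 3168 kJ
Bonds formed (products):
  C–H: 4 × 399 = 1596
  C=C: 1 × 599 = 599
  O–H: 2 × 454 = 908
  Σ(formed) = 3103 kJ
ΔH = Σ(broken) − Σ(formed) = 3168 − 3103 = +65 kJ
For 2× the reaction as written: 2 × (+65) = +130 kJ

ΔH = +130 kJ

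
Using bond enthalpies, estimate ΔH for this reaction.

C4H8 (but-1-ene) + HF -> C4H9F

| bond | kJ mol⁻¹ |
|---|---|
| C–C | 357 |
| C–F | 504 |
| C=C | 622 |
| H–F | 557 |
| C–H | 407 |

ΔH ≈ −89 kJ

Bonds broken (reactants):
  C–C: 2 × 357 = 714
  C–H: 8 × 407 = 3256
  C=C: 1 × 622 = 622
  H–F: 1 × 557 = 557
  Σ(broken) = 5149 kJ
Bonds formed (products):
  C–C: 3 × 357 = 1071
  C–F: 1 × 504 = 504
  C–H: 9 × 407 = 3663
  Σ(formed) = 5238 kJ
ΔH = Σ(broken) − Σ(formed) = 5149 − 5238 = −89 kJ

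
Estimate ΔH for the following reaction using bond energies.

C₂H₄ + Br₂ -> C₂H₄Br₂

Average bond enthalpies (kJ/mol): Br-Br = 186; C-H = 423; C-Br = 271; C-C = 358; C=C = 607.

Bonds broken (reactants):
  Br-Br: 1 × 186 = 186
  C-H: 4 × 423 = 1692
  C=C: 1 × 607 = 607
  Σ(broken) = 2485 kJ
Bonds formed (products):
  C-Br: 2 × 271 = 542
  C-C: 1 × 358 = 358
  C-H: 4 × 423 = 1692
  Σ(formed) = 2592 kJ
ΔH = Σ(broken) − Σ(formed) = 2485 − 2592 = −107 kJ

ΔH ≈ −107 kJ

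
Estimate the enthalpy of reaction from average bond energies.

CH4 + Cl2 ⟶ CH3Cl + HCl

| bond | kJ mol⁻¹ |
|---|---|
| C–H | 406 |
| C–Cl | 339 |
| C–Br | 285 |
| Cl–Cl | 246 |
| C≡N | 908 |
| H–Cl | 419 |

Bonds broken (reactants):
  C–H: 4 × 406 = 1624
  Cl–Cl: 1 × 246 = 246
  Σ(broken) = 1870 kJ
Bonds formed (products):
  C–Cl: 1 × 339 = 339
  C–H: 3 × 406 = 1218
  H–Cl: 1 × 419 = 419
  Σ(formed) = 1976 kJ
ΔH = Σ(broken) − Σ(formed) = 1870 − 1976 = −106 kJ

ΔH ≈ −106 kJ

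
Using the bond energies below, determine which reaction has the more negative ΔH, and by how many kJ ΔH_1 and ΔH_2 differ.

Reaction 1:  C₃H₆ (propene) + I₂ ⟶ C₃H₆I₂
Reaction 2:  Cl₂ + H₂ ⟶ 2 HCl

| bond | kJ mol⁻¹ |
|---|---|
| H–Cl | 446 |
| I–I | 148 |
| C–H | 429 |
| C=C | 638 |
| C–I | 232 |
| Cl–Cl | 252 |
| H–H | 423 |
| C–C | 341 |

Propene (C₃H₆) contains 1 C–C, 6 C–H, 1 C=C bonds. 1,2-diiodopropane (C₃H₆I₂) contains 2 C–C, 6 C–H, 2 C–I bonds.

Reaction 2, by 198 kJ

Reaction 1:
  Bonds broken (reactants):
    C–C: 1 × 341 = 341
    C–H: 6 × 429 = 2574
    C=C: 1 × 638 = 638
    I–I: 1 × 148 = 148
    Σ(broken) = 3701 kJ
  Bonds formed (products):
    C–C: 2 × 341 = 682
    C–H: 6 × 429 = 2574
    C–I: 2 × 232 = 464
    Σ(formed) = 3720 kJ
  ΔH_1 = 3701 − 3720 = −19 kJ
Reaction 2:
  Bonds broken (reactants):
    Cl–Cl: 1 × 252 = 252
    H–H: 1 × 423 = 423
    Σ(broken) = 675 kJ
  Bonds formed (products):
    H–Cl: 2 × 446 = 892
    Σ(formed) = 892 kJ
  ΔH_2 = 675 − 892 = −217 kJ
ΔH_1 − ΔH_2 = +198 kJ, so reaction 2 has the more negative ΔH; |ΔH_1 − ΔH_2| = 198 kJ.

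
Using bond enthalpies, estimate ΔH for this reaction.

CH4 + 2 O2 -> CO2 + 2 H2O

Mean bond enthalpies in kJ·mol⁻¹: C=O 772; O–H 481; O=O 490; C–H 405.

ΔH ≈ −868 kJ

Bonds broken (reactants):
  C–H: 4 × 405 = 1620
  O=O: 2 × 490 = 980
  Σ(broken) = 2600 kJ
Bonds formed (products):
  C=O: 2 × 772 = 1544
  O–H: 4 × 481 = 1924
  Σ(formed) = 3468 kJ
ΔH = Σ(broken) − Σ(formed) = 2600 − 3468 = −868 kJ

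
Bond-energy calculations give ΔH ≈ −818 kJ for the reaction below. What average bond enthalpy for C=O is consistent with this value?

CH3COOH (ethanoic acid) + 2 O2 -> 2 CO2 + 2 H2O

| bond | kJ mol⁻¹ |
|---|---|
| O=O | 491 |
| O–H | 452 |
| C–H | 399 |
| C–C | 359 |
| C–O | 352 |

Let D be the C=O bond energy.
Σ(broken) = 1×359 + 3×399 + 1×352 + 1×D + 1×452 + 2×491 = 3342 + D
Σ(formed) = 4×D + 4×452 = 1808 + 4D
ΔH = Σ(broken) − Σ(formed) = (3342 + D) − (1808 + 4D) = +1534 − 3D
Setting this equal to −818 kJ gives 3D = 2352, so D = 784 kJ/mol.

D(C=O) ≈ 784 kJ/mol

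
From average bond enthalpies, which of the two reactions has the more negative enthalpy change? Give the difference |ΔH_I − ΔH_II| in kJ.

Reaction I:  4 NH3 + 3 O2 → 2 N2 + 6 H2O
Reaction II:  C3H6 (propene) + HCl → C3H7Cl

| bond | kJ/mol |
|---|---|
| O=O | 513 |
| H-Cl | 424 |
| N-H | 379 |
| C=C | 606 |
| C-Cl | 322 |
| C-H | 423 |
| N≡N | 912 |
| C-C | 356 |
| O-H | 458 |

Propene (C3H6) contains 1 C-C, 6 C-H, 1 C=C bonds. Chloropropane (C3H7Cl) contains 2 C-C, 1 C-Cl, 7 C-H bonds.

Reaction I:
  Bonds broken (reactants):
    N-H: 12 × 379 = 4548
    O=O: 3 × 513 = 1539
    Σ(broken) = 6087 kJ
  Bonds formed (products):
    N≡N: 2 × 912 = 1824
    O-H: 12 × 458 = 5496
    Σ(formed) = 7320 kJ
  ΔH_I = 6087 − 7320 = −1233 kJ
Reaction II:
  Bonds broken (reactants):
    C-C: 1 × 356 = 356
    C-H: 6 × 423 = 2538
    C=C: 1 × 606 = 606
    H-Cl: 1 × 424 = 424
    Σ(broken) = 3924 kJ
  Bonds formed (products):
    C-C: 2 × 356 = 712
    C-Cl: 1 × 322 = 322
    C-H: 7 × 423 = 2961
    Σ(formed) = 3995 kJ
  ΔH_II = 3924 − 3995 = −71 kJ
ΔH_I − ΔH_II = −1162 kJ, so reaction I has the more negative ΔH; |ΔH_I − ΔH_II| = 1162 kJ.

Reaction I, by 1162 kJ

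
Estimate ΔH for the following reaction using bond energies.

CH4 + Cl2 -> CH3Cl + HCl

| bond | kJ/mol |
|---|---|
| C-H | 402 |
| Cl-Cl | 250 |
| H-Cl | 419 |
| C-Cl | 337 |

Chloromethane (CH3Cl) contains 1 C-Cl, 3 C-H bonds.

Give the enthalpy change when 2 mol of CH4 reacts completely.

ΔH = −208 kJ

Bonds broken (reactants):
  C-H: 4 × 402 = 1608
  Cl-Cl: 1 × 250 = 250
  Σ(broken) = 1858 kJ
Bonds formed (products):
  C-Cl: 1 × 337 = 337
  C-H: 3 × 402 = 1206
  H-Cl: 1 × 419 = 419
  Σ(formed) = 1962 kJ
ΔH = Σ(broken) − Σ(formed) = 1858 − 1962 = −104 kJ
For 2× the reaction as written: 2 × (−104) = −208 kJ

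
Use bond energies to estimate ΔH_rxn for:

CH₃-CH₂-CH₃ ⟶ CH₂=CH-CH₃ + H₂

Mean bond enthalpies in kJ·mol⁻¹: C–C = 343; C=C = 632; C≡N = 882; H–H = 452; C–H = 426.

ΔH ≈ +111 kJ

Bonds broken (reactants):
  C–C: 2 × 343 = 686
  C–H: 8 × 426 = 3408
  Σ(broken) = 4094 kJ
Bonds formed (products):
  C–C: 1 × 343 = 343
  C–H: 6 × 426 = 2556
  C=C: 1 × 632 = 632
  H–H: 1 × 452 = 452
  Σ(formed) = 3983 kJ
ΔH = Σ(broken) − Σ(formed) = 4094 − 3983 = +111 kJ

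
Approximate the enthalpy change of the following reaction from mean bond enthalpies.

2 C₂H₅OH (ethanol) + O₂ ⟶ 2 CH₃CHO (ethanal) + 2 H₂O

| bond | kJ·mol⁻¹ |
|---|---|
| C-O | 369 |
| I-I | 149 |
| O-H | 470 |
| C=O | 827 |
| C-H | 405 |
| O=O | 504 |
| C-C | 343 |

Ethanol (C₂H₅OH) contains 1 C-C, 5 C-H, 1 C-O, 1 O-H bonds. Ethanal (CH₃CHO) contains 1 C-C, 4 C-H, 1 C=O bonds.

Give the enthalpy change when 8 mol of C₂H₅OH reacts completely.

ΔH = −2168 kJ

Bonds broken (reactants):
  C-C: 2 × 343 = 686
  C-H: 10 × 405 = 4050
  C-O: 2 × 369 = 738
  O-H: 2 × 470 = 940
  O=O: 1 × 504 = 504
  Σ(broken) = 6918 kJ
Bonds formed (products):
  C-C: 2 × 343 = 686
  C-H: 8 × 405 = 3240
  C=O: 2 × 827 = 1654
  O-H: 4 × 470 = 1880
  Σ(formed) = 7460 kJ
ΔH = Σ(broken) − Σ(formed) = 6918 − 7460 = −542 kJ
For 4× the reaction as written: 4 × (−542) = −2168 kJ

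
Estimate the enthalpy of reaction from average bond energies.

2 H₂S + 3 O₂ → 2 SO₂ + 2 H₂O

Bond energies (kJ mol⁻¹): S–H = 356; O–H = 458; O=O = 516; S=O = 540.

Bonds broken (reactants):
  O=O: 3 × 516 = 1548
  S–H: 4 × 356 = 1424
  Σ(broken) = 2972 kJ
Bonds formed (products):
  O–H: 4 × 458 = 1832
  S=O: 4 × 540 = 2160
  Σ(formed) = 3992 kJ
ΔH = Σ(broken) − Σ(formed) = 2972 − 3992 = −1020 kJ

ΔH ≈ −1020 kJ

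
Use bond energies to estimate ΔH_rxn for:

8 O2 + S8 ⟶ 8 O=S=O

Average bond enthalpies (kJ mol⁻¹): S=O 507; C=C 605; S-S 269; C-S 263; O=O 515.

ΔH ≈ −1840 kJ

Bonds broken (reactants):
  O=O: 8 × 515 = 4120
  S-S: 8 × 269 = 2152
  Σ(broken) = 6272 kJ
Bonds formed (products):
  S=O: 16 × 507 = 8112
  Σ(formed) = 8112 kJ
ΔH = Σ(broken) − Σ(formed) = 6272 − 8112 = −1840 kJ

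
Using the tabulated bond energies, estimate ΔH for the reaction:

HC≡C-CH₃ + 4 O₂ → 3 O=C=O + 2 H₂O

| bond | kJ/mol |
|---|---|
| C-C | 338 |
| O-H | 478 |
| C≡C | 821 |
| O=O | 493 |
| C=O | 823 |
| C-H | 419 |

Bonds broken (reactants):
  C≡C: 1 × 821 = 821
  C-C: 1 × 338 = 338
  C-H: 4 × 419 = 1676
  O=O: 4 × 493 = 1972
  Σ(broken) = 4807 kJ
Bonds formed (products):
  C=O: 6 × 823 = 4938
  O-H: 4 × 478 = 1912
  Σ(formed) = 6850 kJ
ΔH = Σ(broken) − Σ(formed) = 4807 − 6850 = −2043 kJ

ΔH ≈ −2043 kJ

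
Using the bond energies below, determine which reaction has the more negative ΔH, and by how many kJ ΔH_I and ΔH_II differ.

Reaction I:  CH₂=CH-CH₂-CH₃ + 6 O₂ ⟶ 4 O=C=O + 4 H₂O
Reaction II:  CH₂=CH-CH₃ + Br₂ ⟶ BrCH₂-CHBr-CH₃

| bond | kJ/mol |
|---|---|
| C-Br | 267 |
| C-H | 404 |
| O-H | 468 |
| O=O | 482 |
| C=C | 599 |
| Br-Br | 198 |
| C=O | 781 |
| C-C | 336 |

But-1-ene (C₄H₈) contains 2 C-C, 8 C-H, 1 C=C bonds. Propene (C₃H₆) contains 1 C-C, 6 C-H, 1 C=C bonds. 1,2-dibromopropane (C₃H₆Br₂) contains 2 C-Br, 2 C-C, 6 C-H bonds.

Reaction I:
  Bonds broken (reactants):
    C-C: 2 × 336 = 672
    C-H: 8 × 404 = 3232
    C=C: 1 × 599 = 599
    O=O: 6 × 482 = 2892
    Σ(broken) = 7395 kJ
  Bonds formed (products):
    C=O: 8 × 781 = 6248
    O-H: 8 × 468 = 3744
    Σ(formed) = 9992 kJ
  ΔH_I = 7395 − 9992 = −2597 kJ
Reaction II:
  Bonds broken (reactants):
    Br-Br: 1 × 198 = 198
    C-C: 1 × 336 = 336
    C-H: 6 × 404 = 2424
    C=C: 1 × 599 = 599
    Σ(broken) = 3557 kJ
  Bonds formed (products):
    C-Br: 2 × 267 = 534
    C-C: 2 × 336 = 672
    C-H: 6 × 404 = 2424
    Σ(formed) = 3630 kJ
  ΔH_II = 3557 − 3630 = −73 kJ
ΔH_I − ΔH_II = −2524 kJ, so reaction I has the more negative ΔH; |ΔH_I − ΔH_II| = 2524 kJ.

Reaction I, by 2524 kJ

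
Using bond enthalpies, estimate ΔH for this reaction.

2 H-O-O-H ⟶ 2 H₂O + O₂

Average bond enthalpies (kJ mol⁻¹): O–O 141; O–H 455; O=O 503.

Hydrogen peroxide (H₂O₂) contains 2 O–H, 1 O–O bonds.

Bonds broken (reactants):
  O–H: 4 × 455 = 1820
  O–O: 2 × 141 = 282
  Σ(broken) = 2102 kJ
Bonds formed (products):
  O–H: 4 × 455 = 1820
  O=O: 1 × 503 = 503
  Σ(formed) = 2323 kJ
ΔH = Σ(broken) − Σ(formed) = 2102 − 2323 = −221 kJ

ΔH ≈ −221 kJ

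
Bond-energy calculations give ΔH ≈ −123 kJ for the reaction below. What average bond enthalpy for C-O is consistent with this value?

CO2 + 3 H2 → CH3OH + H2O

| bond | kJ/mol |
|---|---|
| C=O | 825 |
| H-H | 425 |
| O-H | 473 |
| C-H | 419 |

D(C-O) ≈ 372 kJ/mol

Let D be the C-O bond energy.
Σ(broken) = 2×825 + 3×425 = 2925
Σ(formed) = 3×419 + 1×D + 3×473 = 2676 + D
ΔH = Σ(broken) − Σ(formed) = (2925) − (2676 + D) = +249 − D
Setting this equal to −123 kJ gives D = 372 kJ/mol.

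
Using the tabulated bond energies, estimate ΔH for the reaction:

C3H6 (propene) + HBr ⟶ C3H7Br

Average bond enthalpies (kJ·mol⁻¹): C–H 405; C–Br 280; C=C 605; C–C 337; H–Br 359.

ΔH ≈ −58 kJ

Bonds broken (reactants):
  C–C: 1 × 337 = 337
  C–H: 6 × 405 = 2430
  C=C: 1 × 605 = 605
  H–Br: 1 × 359 = 359
  Σ(broken) = 3731 kJ
Bonds formed (products):
  C–Br: 1 × 280 = 280
  C–C: 2 × 337 = 674
  C–H: 7 × 405 = 2835
  Σ(formed) = 3789 kJ
ΔH = Σ(broken) − Σ(formed) = 3731 − 3789 = −58 kJ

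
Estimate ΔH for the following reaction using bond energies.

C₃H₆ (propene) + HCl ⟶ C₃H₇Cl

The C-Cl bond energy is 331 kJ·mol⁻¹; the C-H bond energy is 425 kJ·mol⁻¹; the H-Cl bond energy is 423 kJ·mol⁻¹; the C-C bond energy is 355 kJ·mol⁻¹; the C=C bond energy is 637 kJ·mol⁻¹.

Bonds broken (reactants):
  C-C: 1 × 355 = 355
  C-H: 6 × 425 = 2550
  C=C: 1 × 637 = 637
  H-Cl: 1 × 423 = 423
  Σ(broken) = 3965 kJ
Bonds formed (products):
  C-C: 2 × 355 = 710
  C-Cl: 1 × 331 = 331
  C-H: 7 × 425 = 2975
  Σ(formed) = 4016 kJ
ΔH = Σ(broken) − Σ(formed) = 3965 − 4016 = −51 kJ

ΔH ≈ −51 kJ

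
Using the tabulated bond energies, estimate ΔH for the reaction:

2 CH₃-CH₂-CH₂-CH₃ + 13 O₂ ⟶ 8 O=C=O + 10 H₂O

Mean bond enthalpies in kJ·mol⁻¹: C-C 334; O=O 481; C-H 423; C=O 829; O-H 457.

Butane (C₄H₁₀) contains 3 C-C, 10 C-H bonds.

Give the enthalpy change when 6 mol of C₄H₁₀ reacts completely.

Bonds broken (reactants):
  C-C: 6 × 334 = 2004
  C-H: 20 × 423 = 8460
  O=O: 13 × 481 = 6253
  Σ(broken) = 16717 kJ
Bonds formed (products):
  C=O: 16 × 829 = 13264
  O-H: 20 × 457 = 9140
  Σ(formed) = 22404 kJ
ΔH = Σ(broken) − Σ(formed) = 16717 − 22404 = −5687 kJ
For 3× the reaction as written: 3 × (−5687) = −17061 kJ

ΔH = −17061 kJ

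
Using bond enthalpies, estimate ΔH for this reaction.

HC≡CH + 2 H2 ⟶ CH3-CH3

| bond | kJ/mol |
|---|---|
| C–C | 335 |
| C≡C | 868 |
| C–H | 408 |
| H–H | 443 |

Bonds broken (reactants):
  C≡C: 1 × 868 = 868
  C–H: 2 × 408 = 816
  H–H: 2 × 443 = 886
  Σ(broken) = 2570 kJ
Bonds formed (products):
  C–C: 1 × 335 = 335
  C–H: 6 × 408 = 2448
  Σ(formed) = 2783 kJ
ΔH = Σ(broken) − Σ(formed) = 2570 − 2783 = −213 kJ

ΔH ≈ −213 kJ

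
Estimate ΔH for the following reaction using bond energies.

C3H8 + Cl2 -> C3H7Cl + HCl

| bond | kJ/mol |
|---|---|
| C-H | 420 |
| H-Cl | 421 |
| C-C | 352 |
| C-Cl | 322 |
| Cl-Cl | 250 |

ΔH ≈ −73 kJ

Bonds broken (reactants):
  C-C: 2 × 352 = 704
  C-H: 8 × 420 = 3360
  Cl-Cl: 1 × 250 = 250
  Σ(broken) = 4314 kJ
Bonds formed (products):
  C-C: 2 × 352 = 704
  C-Cl: 1 × 322 = 322
  C-H: 7 × 420 = 2940
  H-Cl: 1 × 421 = 421
  Σ(formed) = 4387 kJ
ΔH = Σ(broken) − Σ(formed) = 4314 − 4387 = −73 kJ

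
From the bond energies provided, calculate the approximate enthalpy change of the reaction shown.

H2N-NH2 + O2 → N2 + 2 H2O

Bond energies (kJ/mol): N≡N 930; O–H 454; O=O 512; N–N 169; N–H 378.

ΔH ≈ −553 kJ

Bonds broken (reactants):
  N–H: 4 × 378 = 1512
  N–N: 1 × 169 = 169
  O=O: 1 × 512 = 512
  Σ(broken) = 2193 kJ
Bonds formed (products):
  N≡N: 1 × 930 = 930
  O–H: 4 × 454 = 1816
  Σ(formed) = 2746 kJ
ΔH = Σ(broken) − Σ(formed) = 2193 − 2746 = −553 kJ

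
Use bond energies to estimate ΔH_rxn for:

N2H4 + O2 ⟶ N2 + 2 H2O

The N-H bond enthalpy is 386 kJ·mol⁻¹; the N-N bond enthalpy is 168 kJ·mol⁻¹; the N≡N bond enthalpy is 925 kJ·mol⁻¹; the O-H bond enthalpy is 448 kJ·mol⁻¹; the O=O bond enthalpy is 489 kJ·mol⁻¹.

ΔH ≈ −516 kJ

Bonds broken (reactants):
  N-H: 4 × 386 = 1544
  N-N: 1 × 168 = 168
  O=O: 1 × 489 = 489
  Σ(broken) = 2201 kJ
Bonds formed (products):
  N≡N: 1 × 925 = 925
  O-H: 4 × 448 = 1792
  Σ(formed) = 2717 kJ
ΔH = Σ(broken) − Σ(formed) = 2201 − 2717 = −516 kJ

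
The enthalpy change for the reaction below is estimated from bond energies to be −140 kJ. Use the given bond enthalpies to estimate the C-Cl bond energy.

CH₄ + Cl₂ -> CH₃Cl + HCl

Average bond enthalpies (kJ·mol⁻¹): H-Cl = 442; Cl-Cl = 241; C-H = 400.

Let D be the C-Cl bond energy.
Σ(broken) = 4×400 + 1×241 = 1841
Σ(formed) = 1×D + 3×400 + 1×442 = 1642 + D
ΔH = Σ(broken) − Σ(formed) = (1841) − (1642 + D) = +199 − D
Setting this equal to −140 kJ gives D = 339 kJ/mol.

D(C-Cl) ≈ 339 kJ/mol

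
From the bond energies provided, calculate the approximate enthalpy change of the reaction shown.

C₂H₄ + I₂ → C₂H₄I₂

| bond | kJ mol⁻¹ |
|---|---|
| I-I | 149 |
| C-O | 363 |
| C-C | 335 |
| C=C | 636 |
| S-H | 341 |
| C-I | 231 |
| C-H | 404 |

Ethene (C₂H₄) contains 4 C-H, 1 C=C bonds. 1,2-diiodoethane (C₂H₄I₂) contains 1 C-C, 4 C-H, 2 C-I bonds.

Bonds broken (reactants):
  C-H: 4 × 404 = 1616
  C=C: 1 × 636 = 636
  I-I: 1 × 149 = 149
  Σ(broken) = 2401 kJ
Bonds formed (products):
  C-C: 1 × 335 = 335
  C-H: 4 × 404 = 1616
  C-I: 2 × 231 = 462
  Σ(formed) = 2413 kJ
ΔH = Σ(broken) − Σ(formed) = 2401 − 2413 = −12 kJ

ΔH ≈ −12 kJ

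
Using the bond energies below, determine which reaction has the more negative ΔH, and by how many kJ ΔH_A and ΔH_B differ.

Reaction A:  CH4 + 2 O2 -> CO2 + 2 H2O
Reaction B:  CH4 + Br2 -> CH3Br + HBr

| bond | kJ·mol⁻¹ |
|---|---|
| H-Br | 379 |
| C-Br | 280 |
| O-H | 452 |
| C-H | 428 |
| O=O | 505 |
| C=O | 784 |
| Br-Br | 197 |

Reaction A:
  Bonds broken (reactants):
    C-H: 4 × 428 = 1712
    O=O: 2 × 505 = 1010
    Σ(broken) = 2722 kJ
  Bonds formed (products):
    C=O: 2 × 784 = 1568
    O-H: 4 × 452 = 1808
    Σ(formed) = 3376 kJ
  ΔH_A = 2722 − 3376 = −654 kJ
Reaction B:
  Bonds broken (reactants):
    Br-Br: 1 × 197 = 197
    C-H: 4 × 428 = 1712
    Σ(broken) = 1909 kJ
  Bonds formed (products):
    C-Br: 1 × 280 = 280
    C-H: 3 × 428 = 1284
    H-Br: 1 × 379 = 379
    Σ(formed) = 1943 kJ
  ΔH_B = 1909 − 1943 = −34 kJ
ΔH_A − ΔH_B = −620 kJ, so reaction A has the more negative ΔH; |ΔH_A − ΔH_B| = 620 kJ.

Reaction A, by 620 kJ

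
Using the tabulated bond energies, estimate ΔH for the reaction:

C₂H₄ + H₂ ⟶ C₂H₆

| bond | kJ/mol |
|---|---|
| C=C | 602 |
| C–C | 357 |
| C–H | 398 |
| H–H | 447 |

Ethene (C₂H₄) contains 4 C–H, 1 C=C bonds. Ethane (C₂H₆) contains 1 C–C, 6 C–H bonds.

Bonds broken (reactants):
  C–H: 4 × 398 = 1592
  C=C: 1 × 602 = 602
  H–H: 1 × 447 = 447
  Σ(broken) = 2641 kJ
Bonds formed (products):
  C–C: 1 × 357 = 357
  C–H: 6 × 398 = 2388
  Σ(formed) = 2745 kJ
ΔH = Σ(broken) − Σ(formed) = 2641 − 2745 = −104 kJ

ΔH ≈ −104 kJ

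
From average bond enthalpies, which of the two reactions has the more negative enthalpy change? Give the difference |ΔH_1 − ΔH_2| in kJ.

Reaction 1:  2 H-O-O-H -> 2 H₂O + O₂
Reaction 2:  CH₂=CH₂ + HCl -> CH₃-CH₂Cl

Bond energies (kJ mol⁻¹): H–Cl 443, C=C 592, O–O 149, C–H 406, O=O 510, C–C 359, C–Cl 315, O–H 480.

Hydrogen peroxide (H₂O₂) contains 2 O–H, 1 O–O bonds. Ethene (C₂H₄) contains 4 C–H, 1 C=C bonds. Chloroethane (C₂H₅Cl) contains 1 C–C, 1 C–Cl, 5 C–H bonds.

Reaction 1, by 167 kJ

Reaction 1:
  Bonds broken (reactants):
    O–H: 4 × 480 = 1920
    O–O: 2 × 149 = 298
    Σ(broken) = 2218 kJ
  Bonds formed (products):
    O–H: 4 × 480 = 1920
    O=O: 1 × 510 = 510
    Σ(formed) = 2430 kJ
  ΔH_1 = 2218 − 2430 = −212 kJ
Reaction 2:
  Bonds broken (reactants):
    C–H: 4 × 406 = 1624
    C=C: 1 × 592 = 592
    H–Cl: 1 × 443 = 443
    Σ(broken) = 2659 kJ
  Bonds formed (products):
    C–C: 1 × 359 = 359
    C–Cl: 1 × 315 = 315
    C–H: 5 × 406 = 2030
    Σ(formed) = 2704 kJ
  ΔH_2 = 2659 − 2704 = −45 kJ
ΔH_1 − ΔH_2 = −167 kJ, so reaction 1 has the more negative ΔH; |ΔH_1 − ΔH_2| = 167 kJ.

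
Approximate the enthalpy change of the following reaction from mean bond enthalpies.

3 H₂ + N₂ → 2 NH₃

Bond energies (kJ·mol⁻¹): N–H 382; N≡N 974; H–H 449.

ΔH ≈ +29 kJ

Bonds broken (reactants):
  H–H: 3 × 449 = 1347
  N≡N: 1 × 974 = 974
  Σ(broken) = 2321 kJ
Bonds formed (products):
  N–H: 6 × 382 = 2292
  Σ(formed) = 2292 kJ
ΔH = Σ(broken) − Σ(formed) = 2321 − 2292 = +29 kJ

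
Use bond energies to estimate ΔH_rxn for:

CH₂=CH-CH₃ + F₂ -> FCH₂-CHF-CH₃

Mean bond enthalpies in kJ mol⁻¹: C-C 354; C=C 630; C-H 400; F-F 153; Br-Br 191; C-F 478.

ΔH ≈ −527 kJ

Bonds broken (reactants):
  C-C: 1 × 354 = 354
  C-H: 6 × 400 = 2400
  C=C: 1 × 630 = 630
  F-F: 1 × 153 = 153
  Σ(broken) = 3537 kJ
Bonds formed (products):
  C-C: 2 × 354 = 708
  C-F: 2 × 478 = 956
  C-H: 6 × 400 = 2400
  Σ(formed) = 4064 kJ
ΔH = Σ(broken) − Σ(formed) = 3537 − 4064 = −527 kJ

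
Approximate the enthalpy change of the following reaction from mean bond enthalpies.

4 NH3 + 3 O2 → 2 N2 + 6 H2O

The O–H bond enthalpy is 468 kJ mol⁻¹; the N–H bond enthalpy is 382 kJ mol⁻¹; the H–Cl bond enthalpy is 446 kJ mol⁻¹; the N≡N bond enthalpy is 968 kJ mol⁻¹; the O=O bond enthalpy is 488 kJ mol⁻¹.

ΔH ≈ −1504 kJ

Bonds broken (reactants):
  N–H: 12 × 382 = 4584
  O=O: 3 × 488 = 1464
  Σ(broken) = 6048 kJ
Bonds formed (products):
  N≡N: 2 × 968 = 1936
  O–H: 12 × 468 = 5616
  Σ(formed) = 7552 kJ
ΔH = Σ(broken) − Σ(formed) = 6048 − 7552 = −1504 kJ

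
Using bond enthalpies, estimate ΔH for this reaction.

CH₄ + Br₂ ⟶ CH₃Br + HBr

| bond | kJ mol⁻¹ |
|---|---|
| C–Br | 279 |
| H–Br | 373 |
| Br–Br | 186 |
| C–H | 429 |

Bonds broken (reactants):
  Br–Br: 1 × 186 = 186
  C–H: 4 × 429 = 1716
  Σ(broken) = 1902 kJ
Bonds formed (products):
  C–Br: 1 × 279 = 279
  C–H: 3 × 429 = 1287
  H–Br: 1 × 373 = 373
  Σ(formed) = 1939 kJ
ΔH = Σ(broken) − Σ(formed) = 1902 − 1939 = −37 kJ

ΔH ≈ −37 kJ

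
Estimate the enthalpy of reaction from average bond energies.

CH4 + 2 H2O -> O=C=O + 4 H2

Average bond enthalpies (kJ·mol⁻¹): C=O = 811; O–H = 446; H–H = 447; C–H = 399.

Bonds broken (reactants):
  C–H: 4 × 399 = 1596
  O–H: 4 × 446 = 1784
  Σ(broken) = 3380 kJ
Bonds formed (products):
  C=O: 2 × 811 = 1622
  H–H: 4 × 447 = 1788
  Σ(formed) = 3410 kJ
ΔH = Σ(broken) − Σ(formed) = 3380 − 3410 = −30 kJ

ΔH ≈ −30 kJ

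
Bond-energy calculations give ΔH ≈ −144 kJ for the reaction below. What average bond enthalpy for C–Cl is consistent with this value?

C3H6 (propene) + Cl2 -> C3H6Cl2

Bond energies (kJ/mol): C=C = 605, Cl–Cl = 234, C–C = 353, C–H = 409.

Let D be the C–Cl bond energy.
Σ(broken) = 1×353 + 6×409 + 1×605 + 1×234 = 3646
Σ(formed) = 2×353 + 2×D + 6×409 = 3160 + 2D
ΔH = Σ(broken) − Σ(formed) = (3646) − (3160 + 2D) = +486 − 2D
Setting this equal to −144 kJ gives 2D = 630, so D = 315 kJ/mol.

D(C–Cl) ≈ 315 kJ/mol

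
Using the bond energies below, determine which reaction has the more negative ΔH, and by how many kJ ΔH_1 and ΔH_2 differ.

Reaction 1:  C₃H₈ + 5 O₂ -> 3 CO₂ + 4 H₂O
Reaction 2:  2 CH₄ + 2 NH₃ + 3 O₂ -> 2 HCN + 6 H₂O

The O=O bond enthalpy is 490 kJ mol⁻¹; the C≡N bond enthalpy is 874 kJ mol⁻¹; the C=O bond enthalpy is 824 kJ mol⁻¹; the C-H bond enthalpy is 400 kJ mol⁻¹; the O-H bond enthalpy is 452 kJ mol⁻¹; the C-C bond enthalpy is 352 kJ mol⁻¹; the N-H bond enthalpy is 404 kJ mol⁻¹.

Reaction 1:
  Bonds broken (reactants):
    C-C: 2 × 352 = 704
    C-H: 8 × 400 = 3200
    O=O: 5 × 490 = 2450
    Σ(broken) = 6354 kJ
  Bonds formed (products):
    C=O: 6 × 824 = 4944
    O-H: 8 × 452 = 3616
    Σ(formed) = 8560 kJ
  ΔH_1 = 6354 − 8560 = −2206 kJ
Reaction 2:
  Bonds broken (reactants):
    C-H: 8 × 400 = 3200
    N-H: 6 × 404 = 2424
    O=O: 3 × 490 = 1470
    Σ(broken) = 7094 kJ
  Bonds formed (products):
    C≡N: 2 × 874 = 1748
    C-H: 2 × 400 = 800
    O-H: 12 × 452 = 5424
    Σ(formed) = 7972 kJ
  ΔH_2 = 7094 − 7972 = −878 kJ
ΔH_1 − ΔH_2 = −1328 kJ, so reaction 1 has the more negative ΔH; |ΔH_1 − ΔH_2| = 1328 kJ.

Reaction 1, by 1328 kJ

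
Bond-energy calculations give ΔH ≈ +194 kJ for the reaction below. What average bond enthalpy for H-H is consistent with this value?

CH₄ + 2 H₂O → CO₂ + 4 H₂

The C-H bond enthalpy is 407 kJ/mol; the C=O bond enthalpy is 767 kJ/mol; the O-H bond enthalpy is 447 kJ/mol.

Let D be the H-H bond energy.
Σ(broken) = 4×407 + 4×447 = 3416
Σ(formed) = 2×767 + 4×D = 1534 + 4D
ΔH = Σ(broken) − Σ(formed) = (3416) − (1534 + 4D) = +1882 − 4D
Setting this equal to +194 kJ gives 4D = 1688, so D = 422 kJ/mol.

D(H-H) ≈ 422 kJ/mol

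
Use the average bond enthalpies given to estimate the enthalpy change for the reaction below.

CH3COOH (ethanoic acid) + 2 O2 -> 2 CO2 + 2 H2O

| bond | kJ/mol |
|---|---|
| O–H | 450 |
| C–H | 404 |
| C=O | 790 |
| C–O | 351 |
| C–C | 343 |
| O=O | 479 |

ΔH ≈ −856 kJ

Bonds broken (reactants):
  C–C: 1 × 343 = 343
  C–H: 3 × 404 = 1212
  C–O: 1 × 351 = 351
  C=O: 1 × 790 = 790
  O–H: 1 × 450 = 450
  O=O: 2 × 479 = 958
  Σ(broken) = 4104 kJ
Bonds formed (products):
  C=O: 4 × 790 = 3160
  O–H: 4 × 450 = 1800
  Σ(formed) = 4960 kJ
ΔH = Σ(broken) − Σ(formed) = 4104 − 4960 = −856 kJ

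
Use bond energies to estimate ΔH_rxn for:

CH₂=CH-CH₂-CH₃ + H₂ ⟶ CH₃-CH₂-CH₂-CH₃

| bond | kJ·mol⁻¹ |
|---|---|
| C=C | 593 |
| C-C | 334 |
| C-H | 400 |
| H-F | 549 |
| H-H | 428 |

ΔH ≈ −113 kJ

Bonds broken (reactants):
  C-C: 2 × 334 = 668
  C-H: 8 × 400 = 3200
  C=C: 1 × 593 = 593
  H-H: 1 × 428 = 428
  Σ(broken) = 4889 kJ
Bonds formed (products):
  C-C: 3 × 334 = 1002
  C-H: 10 × 400 = 4000
  Σ(formed) = 5002 kJ
ΔH = Σ(broken) − Σ(formed) = 4889 − 5002 = −113 kJ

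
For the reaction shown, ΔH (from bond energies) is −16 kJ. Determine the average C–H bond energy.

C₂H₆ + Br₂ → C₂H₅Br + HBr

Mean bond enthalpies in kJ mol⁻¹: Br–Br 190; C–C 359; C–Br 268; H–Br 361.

D(C–H) ≈ 423 kJ/mol

Let D be the C–H bond energy.
Σ(broken) = 1×190 + 1×359 + 6×D = 549 + 6D
Σ(formed) = 1×268 + 1×359 + 5×D + 1×361 = 988 + 5D
ΔH = Σ(broken) − Σ(formed) = (549 + 6D) − (988 + 5D) = −439 + D
Setting this equal to −16 kJ gives D = 423 kJ/mol.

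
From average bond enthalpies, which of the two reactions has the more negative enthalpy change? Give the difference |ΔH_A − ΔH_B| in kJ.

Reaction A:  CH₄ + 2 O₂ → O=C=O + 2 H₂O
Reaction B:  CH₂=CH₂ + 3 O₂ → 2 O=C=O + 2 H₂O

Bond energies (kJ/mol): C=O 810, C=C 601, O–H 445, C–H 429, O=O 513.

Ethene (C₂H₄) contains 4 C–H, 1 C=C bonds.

Reaction B, by 506 kJ

Reaction A:
  Bonds broken (reactants):
    C–H: 4 × 429 = 1716
    O=O: 2 × 513 = 1026
    Σ(broken) = 2742 kJ
  Bonds formed (products):
    C=O: 2 × 810 = 1620
    O–H: 4 × 445 = 1780
    Σ(formed) = 3400 kJ
  ΔH_A = 2742 − 3400 = −658 kJ
Reaction B:
  Bonds broken (reactants):
    C–H: 4 × 429 = 1716
    C=C: 1 × 601 = 601
    O=O: 3 × 513 = 1539
    Σ(broken) = 3856 kJ
  Bonds formed (products):
    C=O: 4 × 810 = 3240
    O–H: 4 × 445 = 1780
    Σ(formed) = 5020 kJ
  ΔH_B = 3856 − 5020 = −1164 kJ
ΔH_A − ΔH_B = +506 kJ, so reaction B has the more negative ΔH; |ΔH_A − ΔH_B| = 506 kJ.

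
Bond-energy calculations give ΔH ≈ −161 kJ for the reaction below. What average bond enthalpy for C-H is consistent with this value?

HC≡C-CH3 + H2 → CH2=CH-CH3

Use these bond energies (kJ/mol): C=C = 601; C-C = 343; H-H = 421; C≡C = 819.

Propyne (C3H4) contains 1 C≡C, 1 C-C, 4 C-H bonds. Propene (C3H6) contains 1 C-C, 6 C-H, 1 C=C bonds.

Let D be the C-H bond energy.
Σ(broken) = 1×819 + 1×343 + 4×D + 1×421 = 1583 + 4D
Σ(formed) = 1×343 + 6×D + 1×601 = 944 + 6D
ΔH = Σ(broken) − Σ(formed) = (1583 + 4D) − (944 + 6D) = +639 − 2D
Setting this equal to −161 kJ gives 2D = 800, so D = 400 kJ/mol.

D(C-H) ≈ 400 kJ/mol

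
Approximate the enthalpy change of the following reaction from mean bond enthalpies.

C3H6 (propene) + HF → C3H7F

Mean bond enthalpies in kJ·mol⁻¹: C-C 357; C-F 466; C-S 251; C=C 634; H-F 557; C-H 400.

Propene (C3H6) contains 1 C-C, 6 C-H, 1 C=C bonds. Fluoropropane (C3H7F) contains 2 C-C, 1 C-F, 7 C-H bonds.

Bonds broken (reactants):
  C-C: 1 × 357 = 357
  C-H: 6 × 400 = 2400
  C=C: 1 × 634 = 634
  H-F: 1 × 557 = 557
  Σ(broken) = 3948 kJ
Bonds formed (products):
  C-C: 2 × 357 = 714
  C-F: 1 × 466 = 466
  C-H: 7 × 400 = 2800
  Σ(formed) = 3980 kJ
ΔH = Σ(broken) − Σ(formed) = 3948 − 3980 = −32 kJ

ΔH ≈ −32 kJ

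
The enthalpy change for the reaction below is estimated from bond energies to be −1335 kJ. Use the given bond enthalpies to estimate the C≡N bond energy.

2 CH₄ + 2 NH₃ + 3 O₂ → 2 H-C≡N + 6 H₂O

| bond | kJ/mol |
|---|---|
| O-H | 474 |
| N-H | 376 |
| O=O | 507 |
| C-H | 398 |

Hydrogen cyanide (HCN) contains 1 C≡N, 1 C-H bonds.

D(C≡N) ≈ 906 kJ/mol

Let D be the C≡N bond energy.
Σ(broken) = 8×398 + 6×376 + 3×507 = 6961
Σ(formed) = 2×D + 2×398 + 12×474 = 6484 + 2D
ΔH = Σ(broken) − Σ(formed) = (6961) − (6484 + 2D) = +477 − 2D
Setting this equal to −1335 kJ gives 2D = 1812, so D = 906 kJ/mol.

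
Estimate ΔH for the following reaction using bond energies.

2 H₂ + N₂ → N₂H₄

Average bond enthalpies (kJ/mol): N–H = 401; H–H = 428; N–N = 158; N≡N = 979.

ΔH ≈ +73 kJ

Bonds broken (reactants):
  H–H: 2 × 428 = 856
  N≡N: 1 × 979 = 979
  Σ(broken) = 1835 kJ
Bonds formed (products):
  N–H: 4 × 401 = 1604
  N–N: 1 × 158 = 158
  Σ(formed) = 1762 kJ
ΔH = Σ(broken) − Σ(formed) = 1835 − 1762 = +73 kJ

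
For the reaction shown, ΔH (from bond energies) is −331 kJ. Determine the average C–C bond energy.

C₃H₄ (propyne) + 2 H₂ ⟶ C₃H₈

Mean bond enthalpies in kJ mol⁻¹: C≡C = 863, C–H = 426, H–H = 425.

D(C–C) ≈ 340 kJ/mol

Let D be the C–C bond energy.
Σ(broken) = 1×863 + 1×D + 4×426 + 2×425 = 3417 + D
Σ(formed) = 2×D + 8×426 = 3408 + 2D
ΔH = Σ(broken) − Σ(formed) = (3417 + D) − (3408 + 2D) = +9 − D
Setting this equal to −331 kJ gives D = 340 kJ/mol.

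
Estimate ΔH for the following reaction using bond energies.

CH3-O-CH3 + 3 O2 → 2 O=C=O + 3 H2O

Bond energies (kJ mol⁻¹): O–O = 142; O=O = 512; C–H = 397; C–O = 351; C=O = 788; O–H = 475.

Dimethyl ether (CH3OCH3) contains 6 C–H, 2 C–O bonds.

ΔH ≈ −1382 kJ

Bonds broken (reactants):
  C–H: 6 × 397 = 2382
  C–O: 2 × 351 = 702
  O=O: 3 × 512 = 1536
  Σ(broken) = 4620 kJ
Bonds formed (products):
  C=O: 4 × 788 = 3152
  O–H: 6 × 475 = 2850
  Σ(formed) = 6002 kJ
ΔH = Σ(broken) − Σ(formed) = 4620 − 6002 = −1382 kJ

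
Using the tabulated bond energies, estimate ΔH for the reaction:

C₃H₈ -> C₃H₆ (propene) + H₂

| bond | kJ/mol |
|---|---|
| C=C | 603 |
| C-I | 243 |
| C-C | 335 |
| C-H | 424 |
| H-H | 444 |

ΔH ≈ +136 kJ

Bonds broken (reactants):
  C-C: 2 × 335 = 670
  C-H: 8 × 424 = 3392
  Σ(broken) = 4062 kJ
Bonds formed (products):
  C-C: 1 × 335 = 335
  C-H: 6 × 424 = 2544
  C=C: 1 × 603 = 603
  H-H: 1 × 444 = 444
  Σ(formed) = 3926 kJ
ΔH = Σ(broken) − Σ(formed) = 4062 − 3926 = +136 kJ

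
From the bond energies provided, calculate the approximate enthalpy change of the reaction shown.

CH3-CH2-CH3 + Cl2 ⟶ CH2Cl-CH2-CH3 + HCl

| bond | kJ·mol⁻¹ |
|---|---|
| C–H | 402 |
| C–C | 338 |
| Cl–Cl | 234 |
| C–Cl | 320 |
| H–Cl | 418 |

ΔH ≈ −102 kJ

Bonds broken (reactants):
  C–C: 2 × 338 = 676
  C–H: 8 × 402 = 3216
  Cl–Cl: 1 × 234 = 234
  Σ(broken) = 4126 kJ
Bonds formed (products):
  C–C: 2 × 338 = 676
  C–Cl: 1 × 320 = 320
  C–H: 7 × 402 = 2814
  H–Cl: 1 × 418 = 418
  Σ(formed) = 4228 kJ
ΔH = Σ(broken) − Σ(formed) = 4126 − 4228 = −102 kJ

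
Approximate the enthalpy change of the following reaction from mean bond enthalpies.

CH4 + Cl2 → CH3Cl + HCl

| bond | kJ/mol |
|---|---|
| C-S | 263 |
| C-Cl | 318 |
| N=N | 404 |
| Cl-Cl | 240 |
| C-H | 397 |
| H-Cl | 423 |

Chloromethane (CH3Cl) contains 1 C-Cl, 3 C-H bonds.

Bonds broken (reactants):
  C-H: 4 × 397 = 1588
  Cl-Cl: 1 × 240 = 240
  Σ(broken) = 1828 kJ
Bonds formed (products):
  C-Cl: 1 × 318 = 318
  C-H: 3 × 397 = 1191
  H-Cl: 1 × 423 = 423
  Σ(formed) = 1932 kJ
ΔH = Σ(broken) − Σ(formed) = 1828 − 1932 = −104 kJ

ΔH ≈ −104 kJ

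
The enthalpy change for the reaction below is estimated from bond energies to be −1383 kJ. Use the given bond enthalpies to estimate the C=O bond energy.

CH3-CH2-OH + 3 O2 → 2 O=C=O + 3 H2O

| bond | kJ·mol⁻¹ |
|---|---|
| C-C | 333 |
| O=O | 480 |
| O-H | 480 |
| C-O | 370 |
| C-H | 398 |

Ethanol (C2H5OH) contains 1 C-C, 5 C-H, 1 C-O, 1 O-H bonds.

D(C=O) ≈ 779 kJ/mol

Let D be the C=O bond energy.
Σ(broken) = 1×333 + 5×398 + 1×370 + 1×480 + 3×480 = 4613
Σ(formed) = 4×D + 6×480 = 2880 + 4D
ΔH = Σ(broken) − Σ(formed) = (4613) − (2880 + 4D) = +1733 − 4D
Setting this equal to −1383 kJ gives 4D = 3116, so D = 779 kJ/mol.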